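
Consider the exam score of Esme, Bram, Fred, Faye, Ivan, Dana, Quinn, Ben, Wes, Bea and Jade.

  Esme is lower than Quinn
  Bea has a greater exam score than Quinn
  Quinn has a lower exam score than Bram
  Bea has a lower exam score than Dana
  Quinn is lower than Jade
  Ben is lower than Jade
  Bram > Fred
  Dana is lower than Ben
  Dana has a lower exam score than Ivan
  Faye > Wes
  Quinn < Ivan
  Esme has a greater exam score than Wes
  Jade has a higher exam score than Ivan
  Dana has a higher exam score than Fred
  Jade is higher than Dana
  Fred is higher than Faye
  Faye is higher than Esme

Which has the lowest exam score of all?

Chaining upward from Wes: directly above it, Esme, Faye; then Quinn, Fred; then Bea, Bram, Dana, Ivan, Jade; then Ben.
That covers every other element, and nothing is given below Wes, so Wes is the lowest exam score.

Wes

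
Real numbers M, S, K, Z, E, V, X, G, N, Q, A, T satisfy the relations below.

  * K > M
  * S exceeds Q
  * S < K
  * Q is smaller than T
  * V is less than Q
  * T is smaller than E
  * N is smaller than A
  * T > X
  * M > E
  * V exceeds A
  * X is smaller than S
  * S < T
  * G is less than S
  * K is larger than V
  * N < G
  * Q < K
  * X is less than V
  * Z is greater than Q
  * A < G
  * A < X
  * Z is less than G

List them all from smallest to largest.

Nothing is placed below N, so it is least; from there N < A; A < X; X < V; V < Q; Q < Z; Z < G; G < S; S < T; T < E; E < M; M < K, each given directly.

N < A < X < V < Q < Z < G < S < T < E < M < K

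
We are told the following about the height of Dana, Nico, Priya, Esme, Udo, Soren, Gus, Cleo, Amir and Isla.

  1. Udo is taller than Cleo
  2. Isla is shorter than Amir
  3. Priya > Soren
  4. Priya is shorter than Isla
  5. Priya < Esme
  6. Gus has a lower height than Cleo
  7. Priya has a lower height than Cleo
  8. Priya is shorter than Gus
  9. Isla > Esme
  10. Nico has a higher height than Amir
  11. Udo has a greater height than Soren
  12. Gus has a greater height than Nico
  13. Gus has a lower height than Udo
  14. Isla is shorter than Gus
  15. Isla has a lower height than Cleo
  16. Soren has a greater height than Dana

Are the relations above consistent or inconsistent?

The single ordering Dana < Soren < Priya < Esme < Isla < Amir < Nico < Gus < Cleo < Udo satisfies every listed relation, so no contradiction arises.

consistent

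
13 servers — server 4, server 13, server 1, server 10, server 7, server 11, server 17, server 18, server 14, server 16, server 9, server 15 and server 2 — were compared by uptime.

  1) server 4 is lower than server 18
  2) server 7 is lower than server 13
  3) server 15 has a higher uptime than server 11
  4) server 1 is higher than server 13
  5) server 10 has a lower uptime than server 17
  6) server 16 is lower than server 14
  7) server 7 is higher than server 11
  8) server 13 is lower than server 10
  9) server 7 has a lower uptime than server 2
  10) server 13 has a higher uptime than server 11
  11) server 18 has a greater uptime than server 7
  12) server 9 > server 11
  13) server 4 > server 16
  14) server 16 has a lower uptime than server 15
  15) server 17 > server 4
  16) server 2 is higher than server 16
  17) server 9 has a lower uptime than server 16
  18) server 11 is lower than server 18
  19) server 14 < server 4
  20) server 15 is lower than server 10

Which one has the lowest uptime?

Chaining upward from server 11: directly above it, server 7, server 9, server 13, server 15, server 18; then server 16, server 2, server 10, server 1; then server 14, server 4, server 17.
That covers every other element, and nothing is given below server 11, so server 11 is the lowest uptime.

server 11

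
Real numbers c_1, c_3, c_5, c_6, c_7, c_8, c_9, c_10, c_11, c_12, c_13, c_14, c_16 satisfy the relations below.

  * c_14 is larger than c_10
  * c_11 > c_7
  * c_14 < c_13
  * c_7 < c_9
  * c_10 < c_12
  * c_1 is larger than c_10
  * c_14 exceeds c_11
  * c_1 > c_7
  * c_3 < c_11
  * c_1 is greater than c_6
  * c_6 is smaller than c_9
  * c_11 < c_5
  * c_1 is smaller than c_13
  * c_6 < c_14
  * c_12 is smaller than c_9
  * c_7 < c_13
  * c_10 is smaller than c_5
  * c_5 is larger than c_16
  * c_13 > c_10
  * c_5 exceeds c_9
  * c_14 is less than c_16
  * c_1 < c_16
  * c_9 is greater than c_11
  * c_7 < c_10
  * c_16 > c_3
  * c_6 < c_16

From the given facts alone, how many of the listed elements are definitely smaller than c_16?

From c_16 the given relations immediately reach c_3, c_6, c_1, c_14.
From those, c_7, c_10, c_11 — 7 in total.
Nothing else is reachable below c_16; 7 in all.

7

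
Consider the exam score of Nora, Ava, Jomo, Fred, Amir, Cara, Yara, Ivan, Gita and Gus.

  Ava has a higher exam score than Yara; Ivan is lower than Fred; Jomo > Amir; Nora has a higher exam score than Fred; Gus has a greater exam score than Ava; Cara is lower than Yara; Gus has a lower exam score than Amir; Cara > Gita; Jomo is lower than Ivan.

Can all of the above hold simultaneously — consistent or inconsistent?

The single ordering Gita < Cara < Yara < Ava < Gus < Amir < Jomo < Ivan < Fred < Nora satisfies every listed relation, so no contradiction arises.

consistent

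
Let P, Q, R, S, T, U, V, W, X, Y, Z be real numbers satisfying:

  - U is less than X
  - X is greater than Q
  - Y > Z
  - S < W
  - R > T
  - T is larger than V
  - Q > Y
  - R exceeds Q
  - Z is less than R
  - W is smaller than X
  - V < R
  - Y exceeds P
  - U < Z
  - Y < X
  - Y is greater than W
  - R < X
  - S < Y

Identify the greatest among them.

X

V is not greatest since V < T; U is not greatest since U < Z; Z is not greatest since Z < Y; T is not greatest since T < R; P is not greatest since P < Y; S is not greatest since S < Y; W is not greatest since W < Y; Y is not greatest since Y < X; Q is not greatest since Q < X; R is not greatest since R < X.
Only X has nothing above it, so X is the greatest.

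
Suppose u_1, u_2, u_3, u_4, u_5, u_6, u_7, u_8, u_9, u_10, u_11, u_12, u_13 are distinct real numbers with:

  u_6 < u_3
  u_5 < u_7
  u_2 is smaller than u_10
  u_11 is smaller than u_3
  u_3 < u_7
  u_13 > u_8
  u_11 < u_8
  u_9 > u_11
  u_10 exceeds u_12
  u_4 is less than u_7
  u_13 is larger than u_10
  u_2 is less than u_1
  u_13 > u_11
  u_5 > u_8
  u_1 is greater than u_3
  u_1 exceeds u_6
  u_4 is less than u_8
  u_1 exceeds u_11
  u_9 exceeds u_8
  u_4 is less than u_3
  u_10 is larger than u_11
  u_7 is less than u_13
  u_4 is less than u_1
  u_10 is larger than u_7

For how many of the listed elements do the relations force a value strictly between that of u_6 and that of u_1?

1

The relations place u_6 below u_1. An element lies strictly between them when it is forced above u_6 and also forced below u_1.
Above u_6: {u_3, u_7, u_10, u_13}. Below u_1: {u_4, u_11, u_2, u_3}.
Intersection: {u_3} — 1.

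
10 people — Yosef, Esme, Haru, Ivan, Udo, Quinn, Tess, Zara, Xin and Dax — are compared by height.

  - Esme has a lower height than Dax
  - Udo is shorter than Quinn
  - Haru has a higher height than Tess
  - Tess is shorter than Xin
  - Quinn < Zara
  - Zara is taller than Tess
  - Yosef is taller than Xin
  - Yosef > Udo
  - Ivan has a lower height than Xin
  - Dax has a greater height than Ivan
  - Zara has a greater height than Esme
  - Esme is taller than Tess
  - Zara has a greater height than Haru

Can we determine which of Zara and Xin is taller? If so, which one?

undetermined

Following every chain through Xin: above Xin we get Yosef; below Xin we get Tess, Ivan.
Zara is not reached, and no chain runs the other way from Zara to Xin.
So the given relations leave the order of Xin and Zara undetermined.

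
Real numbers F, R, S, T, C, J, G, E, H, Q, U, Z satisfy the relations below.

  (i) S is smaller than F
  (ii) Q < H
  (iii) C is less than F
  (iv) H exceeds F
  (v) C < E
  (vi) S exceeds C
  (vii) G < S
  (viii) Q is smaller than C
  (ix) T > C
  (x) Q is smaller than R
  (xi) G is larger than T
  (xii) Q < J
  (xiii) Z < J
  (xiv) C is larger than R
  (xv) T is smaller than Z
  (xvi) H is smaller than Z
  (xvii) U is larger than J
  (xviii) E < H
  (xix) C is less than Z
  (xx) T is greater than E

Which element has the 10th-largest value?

C

Piecing the relations together gives one ordering: Q < R < C < E < T < G < S < F < H < Z < J < U.
The 10th largest is C.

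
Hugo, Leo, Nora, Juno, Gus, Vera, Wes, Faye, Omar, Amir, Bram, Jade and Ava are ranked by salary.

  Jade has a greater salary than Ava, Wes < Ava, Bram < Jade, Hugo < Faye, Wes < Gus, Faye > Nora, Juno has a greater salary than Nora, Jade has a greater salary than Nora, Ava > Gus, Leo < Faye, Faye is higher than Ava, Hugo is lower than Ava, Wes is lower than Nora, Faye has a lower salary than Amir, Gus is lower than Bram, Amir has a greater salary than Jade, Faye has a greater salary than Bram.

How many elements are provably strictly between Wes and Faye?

The relations place Wes below Faye. An element lies strictly between them when it is forced above Wes and also forced below Faye.
Above Wes: {Nora, Gus, Bram, Ava, Jade, Amir, Juno}. Below Faye: {Nora, Gus, Bram, Leo, Hugo, Ava}.
Intersection: {Nora, Gus, Bram, Ava} — 4.

4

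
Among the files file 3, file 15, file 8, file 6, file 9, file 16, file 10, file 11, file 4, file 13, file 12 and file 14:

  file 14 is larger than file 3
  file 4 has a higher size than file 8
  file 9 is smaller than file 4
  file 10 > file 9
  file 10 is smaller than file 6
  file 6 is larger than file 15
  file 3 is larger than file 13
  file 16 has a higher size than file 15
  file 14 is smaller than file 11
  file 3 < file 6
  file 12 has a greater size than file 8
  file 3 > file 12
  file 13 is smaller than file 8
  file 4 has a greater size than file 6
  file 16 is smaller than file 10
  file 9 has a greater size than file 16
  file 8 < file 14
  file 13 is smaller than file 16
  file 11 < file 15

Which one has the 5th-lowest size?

file 14

Piecing the relations together gives one ordering: file 13 < file 8 < file 12 < file 3 < file 14 < file 11 < file 15 < file 16 < file 9 < file 10 < file 6 < file 4.
The 5th smallest is file 14.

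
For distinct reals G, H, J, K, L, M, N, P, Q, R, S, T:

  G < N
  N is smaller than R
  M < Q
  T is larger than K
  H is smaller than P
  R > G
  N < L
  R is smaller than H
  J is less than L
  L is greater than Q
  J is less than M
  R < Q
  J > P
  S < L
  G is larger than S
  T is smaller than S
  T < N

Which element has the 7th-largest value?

Chaining the given pairs: K < T < S < G < N < R < H < P < J < M < Q < L.
Counting 7 from the largest end gives R.

R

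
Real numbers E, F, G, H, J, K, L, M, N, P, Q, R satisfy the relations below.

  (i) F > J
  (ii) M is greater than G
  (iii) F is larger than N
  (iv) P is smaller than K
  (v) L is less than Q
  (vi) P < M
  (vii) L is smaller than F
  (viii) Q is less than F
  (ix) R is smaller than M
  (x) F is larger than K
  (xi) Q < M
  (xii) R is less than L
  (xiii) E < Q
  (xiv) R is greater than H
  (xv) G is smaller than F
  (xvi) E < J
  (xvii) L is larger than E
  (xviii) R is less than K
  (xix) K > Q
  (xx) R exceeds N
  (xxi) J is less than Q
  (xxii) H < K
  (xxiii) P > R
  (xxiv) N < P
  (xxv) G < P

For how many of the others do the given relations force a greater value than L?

Directly above L: Q, F.
One step further: M, K (4 so far).
Nothing else is reachable above L; 4 in all.

4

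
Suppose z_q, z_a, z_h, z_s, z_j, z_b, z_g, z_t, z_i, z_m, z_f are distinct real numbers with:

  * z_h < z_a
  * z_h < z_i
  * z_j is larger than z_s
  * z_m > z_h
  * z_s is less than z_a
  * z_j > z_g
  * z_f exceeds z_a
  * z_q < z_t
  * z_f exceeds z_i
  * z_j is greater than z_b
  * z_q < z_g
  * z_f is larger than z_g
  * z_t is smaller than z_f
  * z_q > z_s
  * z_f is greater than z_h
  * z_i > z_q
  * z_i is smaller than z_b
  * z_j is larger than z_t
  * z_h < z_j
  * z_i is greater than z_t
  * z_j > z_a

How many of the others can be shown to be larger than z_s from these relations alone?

8

Directly above z_s: z_a, z_q, z_j.
One step further: z_g, z_t, z_i, z_f (7 so far).
One step further: z_b (8 so far).
No other element is forced above z_s by the given relations, so the count is 8.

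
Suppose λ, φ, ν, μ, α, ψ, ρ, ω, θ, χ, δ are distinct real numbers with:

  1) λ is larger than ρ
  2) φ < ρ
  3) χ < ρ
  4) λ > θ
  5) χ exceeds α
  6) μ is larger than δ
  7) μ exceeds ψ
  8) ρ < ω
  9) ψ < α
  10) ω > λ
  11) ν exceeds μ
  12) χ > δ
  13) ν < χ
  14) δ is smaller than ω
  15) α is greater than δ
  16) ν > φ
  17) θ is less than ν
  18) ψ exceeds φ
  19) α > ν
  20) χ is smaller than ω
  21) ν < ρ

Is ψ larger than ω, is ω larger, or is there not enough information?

ψ < μ and μ < ν give ψ < ν.
With ν < α: ψ < μ < ν < α.
With α < χ: ψ < μ < ν < α < χ.
With χ < ρ: ψ < μ < ν < α < χ < ρ.
Then ρ < ω extends the chain to ω.
So ω is larger.

ω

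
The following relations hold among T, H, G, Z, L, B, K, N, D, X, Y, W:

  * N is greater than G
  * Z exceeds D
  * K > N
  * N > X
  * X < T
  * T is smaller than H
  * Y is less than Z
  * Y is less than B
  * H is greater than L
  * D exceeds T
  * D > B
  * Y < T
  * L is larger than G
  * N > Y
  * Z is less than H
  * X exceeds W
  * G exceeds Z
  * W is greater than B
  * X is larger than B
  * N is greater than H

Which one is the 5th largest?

G

Piecing the relations together gives one ordering: Y < B < W < X < T < D < Z < G < L < H < N < K.
Counting 5 from the largest end gives G.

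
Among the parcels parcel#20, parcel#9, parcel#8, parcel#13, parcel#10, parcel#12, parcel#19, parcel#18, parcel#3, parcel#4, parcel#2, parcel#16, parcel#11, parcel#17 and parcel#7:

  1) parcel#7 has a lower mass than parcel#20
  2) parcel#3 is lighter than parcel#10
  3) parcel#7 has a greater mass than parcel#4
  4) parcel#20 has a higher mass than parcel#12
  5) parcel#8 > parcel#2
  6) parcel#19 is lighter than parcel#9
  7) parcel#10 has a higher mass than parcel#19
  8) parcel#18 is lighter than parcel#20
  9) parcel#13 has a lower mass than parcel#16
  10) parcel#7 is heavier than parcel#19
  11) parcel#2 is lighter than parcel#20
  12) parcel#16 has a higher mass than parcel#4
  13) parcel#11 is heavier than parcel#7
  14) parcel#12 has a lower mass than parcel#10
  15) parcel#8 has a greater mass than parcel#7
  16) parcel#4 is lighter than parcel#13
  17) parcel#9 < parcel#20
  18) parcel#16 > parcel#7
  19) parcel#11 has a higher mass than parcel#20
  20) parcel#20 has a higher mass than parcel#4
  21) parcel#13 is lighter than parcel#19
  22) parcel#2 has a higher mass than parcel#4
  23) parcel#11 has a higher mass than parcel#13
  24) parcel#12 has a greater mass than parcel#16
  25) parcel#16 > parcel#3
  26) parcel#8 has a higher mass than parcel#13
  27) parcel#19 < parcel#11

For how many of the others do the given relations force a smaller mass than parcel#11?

11

The elements the relations force below parcel#11 are parcel#4, parcel#13, parcel#19, parcel#3, parcel#7, parcel#18, parcel#9, parcel#16, parcel#12, parcel#2, parcel#20 — no chain reaches any other.
That is 11.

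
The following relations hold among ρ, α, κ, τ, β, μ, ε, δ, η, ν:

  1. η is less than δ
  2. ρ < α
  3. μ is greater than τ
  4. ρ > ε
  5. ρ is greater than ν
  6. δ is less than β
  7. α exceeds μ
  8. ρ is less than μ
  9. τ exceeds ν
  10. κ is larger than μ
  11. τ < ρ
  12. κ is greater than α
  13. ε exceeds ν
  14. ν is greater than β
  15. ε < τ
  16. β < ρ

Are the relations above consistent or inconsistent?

consistent

Every relation is compatible with η < δ < β < ν < ε < τ < ρ < μ < α < κ; the set is consistent.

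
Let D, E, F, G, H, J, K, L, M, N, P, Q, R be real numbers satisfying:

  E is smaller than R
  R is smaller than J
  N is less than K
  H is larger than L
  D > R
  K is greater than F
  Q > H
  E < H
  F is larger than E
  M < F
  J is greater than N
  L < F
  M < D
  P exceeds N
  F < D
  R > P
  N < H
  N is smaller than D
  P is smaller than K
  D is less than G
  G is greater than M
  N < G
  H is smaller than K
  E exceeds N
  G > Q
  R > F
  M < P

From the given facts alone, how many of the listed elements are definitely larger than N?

10

Directly above N: E, H, P, J, D, K, G.
One step further: F, Q, R (10 so far).
Nothing else is reachable above N; 10 in all.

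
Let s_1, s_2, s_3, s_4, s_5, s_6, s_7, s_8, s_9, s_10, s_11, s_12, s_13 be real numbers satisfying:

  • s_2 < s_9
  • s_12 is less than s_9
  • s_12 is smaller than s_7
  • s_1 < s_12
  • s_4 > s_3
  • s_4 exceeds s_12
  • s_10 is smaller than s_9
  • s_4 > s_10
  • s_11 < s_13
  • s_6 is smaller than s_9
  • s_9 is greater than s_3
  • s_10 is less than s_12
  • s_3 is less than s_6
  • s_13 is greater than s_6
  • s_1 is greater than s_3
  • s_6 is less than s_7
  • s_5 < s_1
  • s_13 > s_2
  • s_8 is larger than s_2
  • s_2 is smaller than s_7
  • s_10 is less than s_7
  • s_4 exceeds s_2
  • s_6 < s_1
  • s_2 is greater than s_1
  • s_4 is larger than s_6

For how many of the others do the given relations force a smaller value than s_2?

The elements the relations force below s_2 are s_3, s_6, s_5, s_1 — no chain reaches any other.
That is 4.

4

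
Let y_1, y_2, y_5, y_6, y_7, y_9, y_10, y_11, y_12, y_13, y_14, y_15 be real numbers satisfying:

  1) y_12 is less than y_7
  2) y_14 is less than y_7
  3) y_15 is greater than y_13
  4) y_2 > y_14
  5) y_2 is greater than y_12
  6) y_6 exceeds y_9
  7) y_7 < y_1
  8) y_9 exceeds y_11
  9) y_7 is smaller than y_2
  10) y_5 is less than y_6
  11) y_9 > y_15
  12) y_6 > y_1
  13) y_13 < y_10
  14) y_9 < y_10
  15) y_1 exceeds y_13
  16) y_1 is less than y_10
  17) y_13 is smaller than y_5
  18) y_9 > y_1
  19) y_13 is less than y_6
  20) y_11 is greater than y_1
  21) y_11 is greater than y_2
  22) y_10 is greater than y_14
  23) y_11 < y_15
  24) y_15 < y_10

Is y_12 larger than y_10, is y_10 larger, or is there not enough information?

Following the relations from y_12: y_12 < y_7 < y_1 < y_11 < y_15 < y_9 < y_10.
So y_10 is larger.

y_10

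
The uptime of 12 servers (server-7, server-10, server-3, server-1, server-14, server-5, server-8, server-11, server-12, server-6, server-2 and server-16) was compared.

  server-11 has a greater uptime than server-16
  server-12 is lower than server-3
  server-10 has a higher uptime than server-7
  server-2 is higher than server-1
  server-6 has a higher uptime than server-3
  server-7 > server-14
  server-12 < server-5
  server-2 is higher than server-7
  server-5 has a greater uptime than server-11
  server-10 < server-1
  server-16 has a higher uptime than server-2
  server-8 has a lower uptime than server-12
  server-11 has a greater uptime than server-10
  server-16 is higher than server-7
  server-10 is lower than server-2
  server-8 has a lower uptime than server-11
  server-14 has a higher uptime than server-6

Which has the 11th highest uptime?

server-12

Chaining the given pairs: server-8 < server-12 < server-3 < server-6 < server-14 < server-7 < server-10 < server-1 < server-2 < server-16 < server-11 < server-5.
Counting 11 from the largest end gives server-12.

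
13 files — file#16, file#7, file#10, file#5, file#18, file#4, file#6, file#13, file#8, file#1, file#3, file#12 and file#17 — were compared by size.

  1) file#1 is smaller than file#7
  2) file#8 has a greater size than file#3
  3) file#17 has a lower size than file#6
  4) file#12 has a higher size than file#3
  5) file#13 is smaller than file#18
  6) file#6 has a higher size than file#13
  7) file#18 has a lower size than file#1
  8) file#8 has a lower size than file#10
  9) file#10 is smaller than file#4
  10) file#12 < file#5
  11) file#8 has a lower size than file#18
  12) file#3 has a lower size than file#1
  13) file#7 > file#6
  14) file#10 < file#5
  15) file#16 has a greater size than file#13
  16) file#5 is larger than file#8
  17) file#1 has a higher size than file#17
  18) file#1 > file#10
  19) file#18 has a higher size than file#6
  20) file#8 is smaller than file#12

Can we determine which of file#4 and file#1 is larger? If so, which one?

undetermined

Following every chain through file#1: above file#1 we get file#7; below file#1 we get file#3, file#8, file#17, file#13, file#10, file#6, file#18.
file#4 is not reached, and no chain runs the other way from file#4 to file#1.
So the given relations leave the order of file#1 and file#4 undetermined.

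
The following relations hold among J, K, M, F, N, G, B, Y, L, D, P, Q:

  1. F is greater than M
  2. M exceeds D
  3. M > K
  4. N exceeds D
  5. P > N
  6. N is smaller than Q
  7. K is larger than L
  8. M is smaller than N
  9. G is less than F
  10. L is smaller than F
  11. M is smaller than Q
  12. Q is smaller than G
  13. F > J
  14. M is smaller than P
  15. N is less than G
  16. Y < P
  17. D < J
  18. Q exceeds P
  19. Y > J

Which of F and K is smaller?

Following the relations from K: K < M < N < P < Q < G < F.
So K < F; K is the smaller of the two.

K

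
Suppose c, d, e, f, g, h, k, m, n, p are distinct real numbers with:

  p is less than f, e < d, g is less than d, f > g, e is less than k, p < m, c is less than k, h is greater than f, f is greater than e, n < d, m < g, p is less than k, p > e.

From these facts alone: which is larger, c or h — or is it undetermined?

undetermined

Following every chain through c: above c we get k.
h is not reached, and no chain runs the other way from h to c.
So the given relations leave the order of c and h undetermined.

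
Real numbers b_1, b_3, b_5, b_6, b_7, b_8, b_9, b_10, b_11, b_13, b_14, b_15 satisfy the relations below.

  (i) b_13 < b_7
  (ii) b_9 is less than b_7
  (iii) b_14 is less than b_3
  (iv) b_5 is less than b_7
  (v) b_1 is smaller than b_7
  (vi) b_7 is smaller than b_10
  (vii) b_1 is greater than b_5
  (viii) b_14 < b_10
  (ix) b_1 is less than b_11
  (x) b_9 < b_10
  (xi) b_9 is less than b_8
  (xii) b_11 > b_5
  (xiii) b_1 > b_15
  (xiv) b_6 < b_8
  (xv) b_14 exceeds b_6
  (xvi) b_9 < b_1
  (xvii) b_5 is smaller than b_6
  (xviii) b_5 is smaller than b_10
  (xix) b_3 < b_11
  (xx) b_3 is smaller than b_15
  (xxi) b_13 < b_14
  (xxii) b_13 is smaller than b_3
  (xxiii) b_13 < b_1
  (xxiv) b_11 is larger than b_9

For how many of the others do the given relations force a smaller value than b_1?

Directly below b_1: b_9, b_5, b_13, b_15.
One step further: b_3 (5 so far).
One step further: b_14 (6 so far).
One step further: b_6 (7 so far).
No other element is forced below b_1 by the given relations, so the count is 7.

7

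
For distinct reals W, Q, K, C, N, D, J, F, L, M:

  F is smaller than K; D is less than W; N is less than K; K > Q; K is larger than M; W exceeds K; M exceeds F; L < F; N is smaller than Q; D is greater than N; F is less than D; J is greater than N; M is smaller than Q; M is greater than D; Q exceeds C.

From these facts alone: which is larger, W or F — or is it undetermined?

F < M < Q < K < W, by transitivity through M, Q, K.
So W is larger.

W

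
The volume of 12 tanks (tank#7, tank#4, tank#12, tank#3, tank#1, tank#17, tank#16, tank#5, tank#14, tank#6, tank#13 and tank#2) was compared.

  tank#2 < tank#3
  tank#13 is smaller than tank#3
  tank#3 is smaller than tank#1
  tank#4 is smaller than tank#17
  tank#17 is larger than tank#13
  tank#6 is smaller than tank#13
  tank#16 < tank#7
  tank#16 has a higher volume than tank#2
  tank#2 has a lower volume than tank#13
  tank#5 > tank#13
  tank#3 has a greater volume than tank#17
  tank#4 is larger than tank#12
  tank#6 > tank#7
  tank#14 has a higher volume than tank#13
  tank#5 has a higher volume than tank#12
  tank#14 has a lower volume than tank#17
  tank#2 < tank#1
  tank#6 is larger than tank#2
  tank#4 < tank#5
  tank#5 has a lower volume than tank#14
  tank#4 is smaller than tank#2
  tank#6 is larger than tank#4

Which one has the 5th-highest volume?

Chaining the given pairs: tank#12 < tank#4 < tank#2 < tank#16 < tank#7 < tank#6 < tank#13 < tank#5 < tank#14 < tank#17 < tank#3 < tank#1.
The 5th largest is tank#5.

tank#5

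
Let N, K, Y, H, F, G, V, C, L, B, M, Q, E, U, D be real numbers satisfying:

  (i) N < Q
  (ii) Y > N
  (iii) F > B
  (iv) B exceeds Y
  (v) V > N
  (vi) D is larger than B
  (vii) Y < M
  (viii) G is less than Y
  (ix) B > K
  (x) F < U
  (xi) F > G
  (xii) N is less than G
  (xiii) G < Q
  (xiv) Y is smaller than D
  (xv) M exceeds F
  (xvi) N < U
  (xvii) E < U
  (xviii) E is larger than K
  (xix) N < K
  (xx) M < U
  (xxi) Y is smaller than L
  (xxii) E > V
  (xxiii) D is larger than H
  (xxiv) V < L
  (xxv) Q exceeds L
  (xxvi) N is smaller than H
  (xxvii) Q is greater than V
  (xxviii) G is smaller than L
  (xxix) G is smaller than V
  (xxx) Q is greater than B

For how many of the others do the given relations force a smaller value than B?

4

Directly below B: K, Y.
One step further: N, G (4 so far).
Nothing else is reachable below B; 4 in all.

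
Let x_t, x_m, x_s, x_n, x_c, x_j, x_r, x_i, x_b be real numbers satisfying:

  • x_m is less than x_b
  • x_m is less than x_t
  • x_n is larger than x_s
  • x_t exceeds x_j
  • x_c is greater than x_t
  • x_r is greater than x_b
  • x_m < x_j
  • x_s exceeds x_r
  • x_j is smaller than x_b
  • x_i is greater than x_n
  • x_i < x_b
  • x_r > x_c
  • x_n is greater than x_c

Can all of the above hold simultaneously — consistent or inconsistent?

Chaining the given relations yields x_r < x_s < x_n < x_i < x_b, so x_r < x_b. But one relation states x_b < x_r. These cannot both hold.

inconsistent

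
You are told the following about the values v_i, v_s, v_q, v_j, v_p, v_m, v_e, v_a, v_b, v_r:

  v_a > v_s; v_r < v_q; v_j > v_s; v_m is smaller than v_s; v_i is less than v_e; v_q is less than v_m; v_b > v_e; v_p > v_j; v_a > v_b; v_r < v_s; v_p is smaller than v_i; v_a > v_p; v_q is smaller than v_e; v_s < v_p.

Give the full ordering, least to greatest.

Each adjacent pair is fixed by a given relation: v_r < v_q; v_q < v_m; v_m < v_s; v_s < v_j; v_j < v_p; v_p < v_i; v_i < v_e; v_e < v_b; v_b < v_a. Chaining them end to end gives the full order.

v_r < v_q < v_m < v_s < v_j < v_p < v_i < v_e < v_b < v_a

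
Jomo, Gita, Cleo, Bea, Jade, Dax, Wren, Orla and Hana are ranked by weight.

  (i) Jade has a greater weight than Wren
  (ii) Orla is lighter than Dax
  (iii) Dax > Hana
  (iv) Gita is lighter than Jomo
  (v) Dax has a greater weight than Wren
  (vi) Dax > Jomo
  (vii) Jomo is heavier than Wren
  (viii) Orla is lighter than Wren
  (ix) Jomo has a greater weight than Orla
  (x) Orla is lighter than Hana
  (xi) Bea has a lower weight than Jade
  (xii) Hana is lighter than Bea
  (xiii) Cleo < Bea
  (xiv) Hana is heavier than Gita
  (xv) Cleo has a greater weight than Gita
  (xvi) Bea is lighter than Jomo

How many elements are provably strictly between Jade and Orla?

Chaining upward from Orla reaches: Hana, Wren, Bea, Jomo, Dax.
Chaining downward from Jade reaches: Gita, Hana, Wren, Cleo, Bea.
Strictly between Orla and Jade are those in both lists: Hana, Wren, Bea — 3 elements.

3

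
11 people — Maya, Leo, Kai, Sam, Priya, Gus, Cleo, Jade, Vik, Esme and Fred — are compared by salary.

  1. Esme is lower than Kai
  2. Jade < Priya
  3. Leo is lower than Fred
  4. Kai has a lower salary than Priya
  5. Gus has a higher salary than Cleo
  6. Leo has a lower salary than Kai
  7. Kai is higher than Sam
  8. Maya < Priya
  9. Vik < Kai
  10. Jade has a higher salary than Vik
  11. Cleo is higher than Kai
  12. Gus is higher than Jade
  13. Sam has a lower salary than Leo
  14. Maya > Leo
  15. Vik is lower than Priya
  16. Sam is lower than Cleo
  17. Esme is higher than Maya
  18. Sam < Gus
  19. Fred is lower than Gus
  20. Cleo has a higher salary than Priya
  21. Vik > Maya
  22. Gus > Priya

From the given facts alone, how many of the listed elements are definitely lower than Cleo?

Directly below Cleo: Sam, Kai, Priya.
One step further: Leo, Maya, Vik, Esme, Jade (8 so far).
Nothing else is reachable below Cleo; 8 in all.

8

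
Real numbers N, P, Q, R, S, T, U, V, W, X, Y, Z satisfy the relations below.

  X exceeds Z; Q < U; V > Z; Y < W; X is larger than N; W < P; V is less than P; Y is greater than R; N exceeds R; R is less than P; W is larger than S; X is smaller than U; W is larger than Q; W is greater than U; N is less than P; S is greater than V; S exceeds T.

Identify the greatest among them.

Chaining downward from P: directly below it, R, N, V, W; then Z, Q, S, U, Y; then T, X.
That covers every other element, and nothing is given above P, so P is the greatest.

P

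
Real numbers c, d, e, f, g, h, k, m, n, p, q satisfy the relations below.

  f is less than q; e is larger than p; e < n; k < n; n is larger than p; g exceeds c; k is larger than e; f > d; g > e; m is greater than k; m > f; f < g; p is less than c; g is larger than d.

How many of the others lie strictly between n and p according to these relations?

2

Chaining upward from p reaches: c, e, k, m, g.
Chaining downward from n reaches: e, k.
Strictly between p and n are those in both lists: e, k — 2 elements.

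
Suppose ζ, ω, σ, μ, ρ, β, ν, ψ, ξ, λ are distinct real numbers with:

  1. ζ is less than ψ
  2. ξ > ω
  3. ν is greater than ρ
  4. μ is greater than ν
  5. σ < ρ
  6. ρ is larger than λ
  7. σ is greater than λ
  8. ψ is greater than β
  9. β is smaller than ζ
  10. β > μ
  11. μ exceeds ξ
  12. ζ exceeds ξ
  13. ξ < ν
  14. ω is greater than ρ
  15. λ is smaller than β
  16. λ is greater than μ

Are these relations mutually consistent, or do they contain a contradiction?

We have μ < λ stated directly, yet also λ < σ < ρ < ω < ξ < ν < μ by chaining the others — so λ < μ. Contradiction.

inconsistent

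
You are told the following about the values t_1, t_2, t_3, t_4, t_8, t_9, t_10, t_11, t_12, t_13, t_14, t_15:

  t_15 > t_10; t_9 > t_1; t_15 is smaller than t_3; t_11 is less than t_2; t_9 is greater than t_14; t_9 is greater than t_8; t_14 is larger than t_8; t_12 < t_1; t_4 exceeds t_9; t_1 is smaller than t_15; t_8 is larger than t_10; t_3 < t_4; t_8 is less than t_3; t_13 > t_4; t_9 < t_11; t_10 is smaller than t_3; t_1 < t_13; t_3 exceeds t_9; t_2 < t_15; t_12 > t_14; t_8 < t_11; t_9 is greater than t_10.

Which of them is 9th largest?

Piecing the relations together gives one ordering: t_10 < t_8 < t_14 < t_12 < t_1 < t_9 < t_11 < t_2 < t_15 < t_3 < t_4 < t_13.
Counting 9 from the largest end gives t_12.

t_12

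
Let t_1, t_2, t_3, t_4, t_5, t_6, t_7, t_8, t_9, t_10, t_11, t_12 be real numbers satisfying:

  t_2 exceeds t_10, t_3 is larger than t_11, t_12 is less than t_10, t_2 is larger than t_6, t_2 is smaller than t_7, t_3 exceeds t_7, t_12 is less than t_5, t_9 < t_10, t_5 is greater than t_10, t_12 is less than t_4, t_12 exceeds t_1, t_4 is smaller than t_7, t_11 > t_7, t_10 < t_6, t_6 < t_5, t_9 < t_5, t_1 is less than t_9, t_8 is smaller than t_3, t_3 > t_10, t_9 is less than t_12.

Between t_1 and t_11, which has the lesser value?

t_1 < t_9 < t_12 < t_10 < t_6 < t_2 < t_7 < t_11, by transitivity through t_9, t_12, t_10, t_6, t_2, t_7.
So t_1 < t_11; t_1 is the smaller of the two.

t_1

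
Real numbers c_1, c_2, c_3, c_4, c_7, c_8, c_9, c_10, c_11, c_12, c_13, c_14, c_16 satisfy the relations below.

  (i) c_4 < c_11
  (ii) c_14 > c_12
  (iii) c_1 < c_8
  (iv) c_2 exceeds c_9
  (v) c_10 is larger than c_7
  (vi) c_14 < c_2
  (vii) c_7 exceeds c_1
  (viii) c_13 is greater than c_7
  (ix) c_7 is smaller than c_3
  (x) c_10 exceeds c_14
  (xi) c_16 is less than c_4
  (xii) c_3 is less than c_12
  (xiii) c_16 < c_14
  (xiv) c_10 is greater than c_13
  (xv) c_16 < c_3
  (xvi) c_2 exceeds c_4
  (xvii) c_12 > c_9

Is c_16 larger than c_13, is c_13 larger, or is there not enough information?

Following every chain through c_16: above c_16 we get c_3, c_12, c_14, c_4, c_11, c_2, c_10.
c_13 is not reached, and no chain runs the other way from c_13 to c_16.
So the given relations leave the order of c_16 and c_13 undetermined.

undetermined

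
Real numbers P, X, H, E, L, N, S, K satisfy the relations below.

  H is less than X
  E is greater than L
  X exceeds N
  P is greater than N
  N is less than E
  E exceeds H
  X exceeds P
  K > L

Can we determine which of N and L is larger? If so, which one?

Following every chain through N: above N we get E, P, X.
L is not reached, and no chain runs the other way from L to N.
So the given relations leave the order of N and L undetermined.

undetermined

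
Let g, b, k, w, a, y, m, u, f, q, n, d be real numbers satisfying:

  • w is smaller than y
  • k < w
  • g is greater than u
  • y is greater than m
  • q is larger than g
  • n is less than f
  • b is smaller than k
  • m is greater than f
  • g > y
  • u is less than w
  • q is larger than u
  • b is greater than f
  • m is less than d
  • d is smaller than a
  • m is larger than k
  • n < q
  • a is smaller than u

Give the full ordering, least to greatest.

Nothing is placed below n, so it is least; from there n < f; f < b; b < k; k < m; m < d; d < a; a < u; u < w; w < y; y < g; g < q, each given directly.

n < f < b < k < m < d < a < u < w < y < g < q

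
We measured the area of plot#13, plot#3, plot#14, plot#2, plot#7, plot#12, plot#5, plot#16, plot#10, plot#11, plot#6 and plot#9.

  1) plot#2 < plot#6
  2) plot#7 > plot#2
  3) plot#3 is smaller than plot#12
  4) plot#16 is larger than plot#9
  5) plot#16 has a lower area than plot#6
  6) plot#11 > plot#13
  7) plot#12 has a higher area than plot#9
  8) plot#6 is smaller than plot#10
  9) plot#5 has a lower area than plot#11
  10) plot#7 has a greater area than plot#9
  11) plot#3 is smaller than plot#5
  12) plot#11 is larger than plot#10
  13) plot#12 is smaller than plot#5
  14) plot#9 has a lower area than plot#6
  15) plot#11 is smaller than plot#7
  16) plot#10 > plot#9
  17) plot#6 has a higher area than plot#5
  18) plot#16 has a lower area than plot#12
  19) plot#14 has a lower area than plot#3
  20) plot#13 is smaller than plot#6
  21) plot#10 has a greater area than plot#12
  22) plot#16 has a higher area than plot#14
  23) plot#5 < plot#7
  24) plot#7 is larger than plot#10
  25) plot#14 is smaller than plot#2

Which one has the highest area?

plot#7

plot#9 is not greatest since plot#9 < plot#16; plot#14 is not greatest since plot#14 < plot#2; plot#16 is not greatest since plot#16 < plot#6; plot#3 is not greatest since plot#3 < plot#12; plot#12 is not greatest since plot#12 < plot#10; plot#5 is not greatest since plot#5 < plot#11; plot#2 is not greatest since plot#2 < plot#7; plot#13 is not greatest since plot#13 < plot#11; plot#6 is not greatest since plot#6 < plot#10; plot#10 is not greatest since plot#10 < plot#7; plot#11 is not greatest since plot#11 < plot#7.
Only plot#7 has nothing above it, so plot#7 is the highest area.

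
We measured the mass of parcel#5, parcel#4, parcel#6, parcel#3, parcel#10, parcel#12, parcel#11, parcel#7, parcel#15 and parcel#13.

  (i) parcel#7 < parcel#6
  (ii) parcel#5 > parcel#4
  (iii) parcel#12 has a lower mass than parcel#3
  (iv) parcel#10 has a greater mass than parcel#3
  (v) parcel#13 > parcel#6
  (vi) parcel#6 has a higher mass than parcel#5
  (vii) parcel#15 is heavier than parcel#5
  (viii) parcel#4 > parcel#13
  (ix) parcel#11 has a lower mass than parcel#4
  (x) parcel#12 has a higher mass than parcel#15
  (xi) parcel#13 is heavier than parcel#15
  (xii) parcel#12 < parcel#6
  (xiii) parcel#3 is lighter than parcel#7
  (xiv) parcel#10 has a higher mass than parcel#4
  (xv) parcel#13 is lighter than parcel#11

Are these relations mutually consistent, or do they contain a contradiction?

inconsistent

We have parcel#4 < parcel#5 stated directly, yet also parcel#5 < parcel#15 < parcel#12 < parcel#3 < parcel#7 < parcel#6 < parcel#13 < parcel#11 < parcel#4 by chaining the others — so parcel#5 < parcel#4. Contradiction.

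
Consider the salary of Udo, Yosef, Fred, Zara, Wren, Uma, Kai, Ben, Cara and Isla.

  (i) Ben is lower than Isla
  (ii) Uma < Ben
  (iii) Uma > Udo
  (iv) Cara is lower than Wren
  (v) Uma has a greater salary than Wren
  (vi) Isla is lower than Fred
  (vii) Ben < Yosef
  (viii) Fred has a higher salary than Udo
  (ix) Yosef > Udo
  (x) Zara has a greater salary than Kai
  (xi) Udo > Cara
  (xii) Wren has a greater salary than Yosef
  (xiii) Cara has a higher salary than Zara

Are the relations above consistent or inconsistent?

We have Ben < Yosef stated directly, yet also Yosef < Wren < Uma < Ben by chaining the others — so Yosef < Ben. Contradiction.

inconsistent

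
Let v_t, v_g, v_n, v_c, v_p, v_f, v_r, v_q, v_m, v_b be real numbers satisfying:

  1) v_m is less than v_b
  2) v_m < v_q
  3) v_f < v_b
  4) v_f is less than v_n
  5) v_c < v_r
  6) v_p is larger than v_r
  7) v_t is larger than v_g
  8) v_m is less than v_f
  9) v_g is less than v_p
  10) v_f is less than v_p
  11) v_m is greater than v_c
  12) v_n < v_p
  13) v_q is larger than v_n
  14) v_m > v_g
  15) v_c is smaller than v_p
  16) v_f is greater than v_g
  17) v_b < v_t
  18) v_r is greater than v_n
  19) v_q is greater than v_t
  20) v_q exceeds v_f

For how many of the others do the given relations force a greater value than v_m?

7

Directly above v_m: v_f, v_b, v_q.
One step further: v_n, v_t, v_p (6 so far).
One step further: v_r (7 so far).
No other element is forced above v_m by the given relations, so the count is 7.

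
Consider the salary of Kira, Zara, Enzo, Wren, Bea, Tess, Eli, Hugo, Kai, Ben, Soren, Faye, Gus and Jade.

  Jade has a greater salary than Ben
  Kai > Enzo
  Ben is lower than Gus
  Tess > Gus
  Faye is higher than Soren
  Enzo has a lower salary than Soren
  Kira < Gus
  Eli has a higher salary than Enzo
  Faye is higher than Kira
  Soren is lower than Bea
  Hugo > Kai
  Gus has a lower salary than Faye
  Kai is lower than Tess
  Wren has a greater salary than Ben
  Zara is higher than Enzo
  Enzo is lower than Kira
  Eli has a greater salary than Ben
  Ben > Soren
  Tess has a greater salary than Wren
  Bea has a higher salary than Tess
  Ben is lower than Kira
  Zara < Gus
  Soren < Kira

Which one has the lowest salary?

Enzo

Chaining upward from Enzo: directly above it, Soren, Kai, Kira, Zara, Eli; then Ben, Gus, Hugo, Faye, Tess, Bea; then Jade, Wren.
That covers every other element, and nothing is given below Enzo, so Enzo is the lowest salary.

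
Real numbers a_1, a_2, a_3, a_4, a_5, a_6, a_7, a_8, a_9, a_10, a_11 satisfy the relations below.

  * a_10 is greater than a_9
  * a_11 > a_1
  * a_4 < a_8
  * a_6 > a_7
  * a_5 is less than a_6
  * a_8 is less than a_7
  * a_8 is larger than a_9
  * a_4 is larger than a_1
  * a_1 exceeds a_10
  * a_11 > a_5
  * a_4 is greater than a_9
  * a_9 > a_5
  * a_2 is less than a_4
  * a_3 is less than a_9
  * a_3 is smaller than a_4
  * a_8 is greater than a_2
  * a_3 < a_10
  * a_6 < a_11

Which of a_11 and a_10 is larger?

a_11

Chaining the given relations: a_10 < a_1 < a_4 < a_8 < a_7 < a_6 < a_11.
So a_10 < a_11; a_11 is the larger of the two.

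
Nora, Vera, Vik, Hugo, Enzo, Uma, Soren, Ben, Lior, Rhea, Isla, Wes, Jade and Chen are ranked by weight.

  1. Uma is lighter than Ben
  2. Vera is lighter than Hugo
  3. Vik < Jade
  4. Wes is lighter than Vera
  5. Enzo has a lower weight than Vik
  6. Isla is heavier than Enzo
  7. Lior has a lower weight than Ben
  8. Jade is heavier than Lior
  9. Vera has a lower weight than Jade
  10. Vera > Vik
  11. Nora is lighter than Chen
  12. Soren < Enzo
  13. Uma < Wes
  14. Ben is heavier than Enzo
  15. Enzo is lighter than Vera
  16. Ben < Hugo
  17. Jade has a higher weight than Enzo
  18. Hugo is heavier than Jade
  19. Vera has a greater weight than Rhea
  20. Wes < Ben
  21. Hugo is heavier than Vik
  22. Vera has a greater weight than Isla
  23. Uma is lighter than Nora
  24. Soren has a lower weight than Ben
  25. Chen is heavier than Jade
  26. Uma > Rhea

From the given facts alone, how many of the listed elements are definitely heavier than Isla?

From Isla the given relations immediately reach Vera.
From those, Jade, Hugo — 3 in total.
From those, Chen — 4 in total.
No other element is forced above Isla by the given relations, so the count is 4.

4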